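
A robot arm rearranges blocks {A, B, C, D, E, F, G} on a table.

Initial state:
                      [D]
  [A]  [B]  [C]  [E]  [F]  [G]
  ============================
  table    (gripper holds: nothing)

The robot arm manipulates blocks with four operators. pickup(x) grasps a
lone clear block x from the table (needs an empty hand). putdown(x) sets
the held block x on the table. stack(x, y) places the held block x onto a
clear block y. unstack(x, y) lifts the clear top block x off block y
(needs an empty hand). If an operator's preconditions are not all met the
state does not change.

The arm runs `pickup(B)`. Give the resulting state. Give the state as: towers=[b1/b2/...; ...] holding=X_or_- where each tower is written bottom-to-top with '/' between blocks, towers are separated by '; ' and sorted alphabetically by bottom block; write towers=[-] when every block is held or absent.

towers=[A; C; E; F/D; G] holding=B

before: towers=[A; B; C; E; F/D; G] holding=-
pre[pickup(B)]: clear(B) ok, ontable(B) ok, handempty ok
all met → apply pickup(B)
after:  towers=[A; C; E; F/D; G] holding=B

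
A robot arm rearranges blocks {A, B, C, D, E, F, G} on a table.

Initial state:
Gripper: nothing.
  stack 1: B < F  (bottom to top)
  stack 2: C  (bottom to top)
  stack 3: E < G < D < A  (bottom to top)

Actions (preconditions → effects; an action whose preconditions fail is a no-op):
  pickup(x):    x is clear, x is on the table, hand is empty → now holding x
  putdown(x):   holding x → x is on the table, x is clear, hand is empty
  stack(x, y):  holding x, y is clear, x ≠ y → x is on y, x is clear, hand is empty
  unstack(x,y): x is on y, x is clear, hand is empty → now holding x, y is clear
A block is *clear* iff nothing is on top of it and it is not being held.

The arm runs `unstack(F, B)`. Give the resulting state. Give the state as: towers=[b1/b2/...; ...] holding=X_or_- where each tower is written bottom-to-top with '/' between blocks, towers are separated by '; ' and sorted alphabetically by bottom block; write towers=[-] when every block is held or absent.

towers=[B; C; E/G/D/A] holding=F

before: towers=[B/F; C; E/G/D/A] holding=-
pre[unstack(F, B)]: on(F,B) ✓, clear(F) ✓, handempty ✓
all met → apply unstack(F, B)
after:  towers=[B; C; E/G/D/A] holding=F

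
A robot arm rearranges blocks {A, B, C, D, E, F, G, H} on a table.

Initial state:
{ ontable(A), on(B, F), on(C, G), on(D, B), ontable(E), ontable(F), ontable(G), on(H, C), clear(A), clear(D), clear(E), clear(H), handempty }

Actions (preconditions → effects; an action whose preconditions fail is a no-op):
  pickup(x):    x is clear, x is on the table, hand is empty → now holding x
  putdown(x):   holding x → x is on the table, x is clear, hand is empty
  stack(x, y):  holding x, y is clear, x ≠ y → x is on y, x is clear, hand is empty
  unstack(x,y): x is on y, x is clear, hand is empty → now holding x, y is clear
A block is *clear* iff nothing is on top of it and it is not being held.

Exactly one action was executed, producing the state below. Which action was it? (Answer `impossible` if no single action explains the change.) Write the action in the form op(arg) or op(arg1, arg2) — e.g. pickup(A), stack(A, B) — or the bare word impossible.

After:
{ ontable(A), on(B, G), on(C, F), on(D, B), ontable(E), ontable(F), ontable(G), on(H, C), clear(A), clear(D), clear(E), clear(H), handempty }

target: towers=[A; E; F/C/H; G/B/D] holding=-
         pickup(A) → towers=[E; F/B/D; G/C/H] holding=A
         pickup(E) → towers=[A; F/B/D; G/C/H] holding=E
     unstack(H, C) → towers=[A; E; F/B/D; G/C] holding=H
     unstack(D, B) → towers=[A; E; F/B; G/C/H] holding=D
none of the 4 applicable actions match → impossible

impossible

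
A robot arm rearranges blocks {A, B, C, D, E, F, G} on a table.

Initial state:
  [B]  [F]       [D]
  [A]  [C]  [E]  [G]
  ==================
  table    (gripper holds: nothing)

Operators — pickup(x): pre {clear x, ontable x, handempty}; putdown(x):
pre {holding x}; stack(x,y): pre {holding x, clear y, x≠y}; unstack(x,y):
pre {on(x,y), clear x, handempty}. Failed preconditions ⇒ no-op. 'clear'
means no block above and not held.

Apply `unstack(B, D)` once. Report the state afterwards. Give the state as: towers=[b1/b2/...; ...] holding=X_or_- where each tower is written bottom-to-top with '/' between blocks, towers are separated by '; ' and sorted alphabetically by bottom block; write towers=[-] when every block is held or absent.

before: towers=[A/B; C/F; E; G/D] holding=-
pre[unstack(B, D)]: on(B,D) no, clear(B) yes, handempty yes
on(B,D) unmet → unstack(B, D) is a no-op
after:  towers=[A/B; C/F; E; G/D] holding=-

towers=[A/B; C/F; E; G/D] holding=-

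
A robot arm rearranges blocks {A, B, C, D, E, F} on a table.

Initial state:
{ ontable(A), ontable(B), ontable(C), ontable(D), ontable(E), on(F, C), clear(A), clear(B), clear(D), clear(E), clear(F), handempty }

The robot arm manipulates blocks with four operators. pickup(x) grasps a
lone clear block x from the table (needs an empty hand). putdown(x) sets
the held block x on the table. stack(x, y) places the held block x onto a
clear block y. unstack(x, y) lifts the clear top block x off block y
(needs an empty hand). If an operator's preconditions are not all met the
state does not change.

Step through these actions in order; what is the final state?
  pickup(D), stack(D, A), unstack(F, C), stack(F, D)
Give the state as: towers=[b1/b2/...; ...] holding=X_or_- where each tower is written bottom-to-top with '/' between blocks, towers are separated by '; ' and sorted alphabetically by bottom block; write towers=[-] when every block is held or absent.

towers=[A/D/F; B; C; E] holding=-

step 1 (pickup(D)): towers=[A; B; C/F; E] holding=D
step 2 (stack(D, A)): towers=[A/D; B; C/F; E] holding=-
step 3 (unstack(F, C)): towers=[A/D; B; C; E] holding=F
step 4 (stack(F, D)): towers=[A/D/F; B; C; E] holding=-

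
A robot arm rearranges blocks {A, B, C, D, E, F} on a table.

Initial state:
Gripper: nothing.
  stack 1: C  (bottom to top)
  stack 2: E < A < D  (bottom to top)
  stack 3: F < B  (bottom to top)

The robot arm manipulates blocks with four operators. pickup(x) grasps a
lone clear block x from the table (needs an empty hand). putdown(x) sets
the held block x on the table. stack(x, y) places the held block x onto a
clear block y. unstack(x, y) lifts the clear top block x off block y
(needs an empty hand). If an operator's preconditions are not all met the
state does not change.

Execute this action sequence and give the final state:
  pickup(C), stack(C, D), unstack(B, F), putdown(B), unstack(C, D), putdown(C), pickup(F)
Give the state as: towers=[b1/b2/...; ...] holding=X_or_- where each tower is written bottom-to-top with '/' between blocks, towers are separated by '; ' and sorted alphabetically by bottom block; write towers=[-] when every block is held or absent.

step 1 (pickup(C)): towers=[E/A/D; F/B] holding=C
step 2 (stack(C, D)): towers=[E/A/D/C; F/B] holding=-
step 3 (unstack(B, F)): towers=[E/A/D/C; F] holding=B
step 4 (putdown(B)): towers=[B; E/A/D/C; F] holding=-
step 5 (unstack(C, D)): towers=[B; E/A/D; F] holding=C
step 6 (putdown(C)): towers=[B; C; E/A/D; F] holding=-
step 7 (pickup(F)): towers=[B; C; E/A/D] holding=F

towers=[B; C; E/A/D] holding=F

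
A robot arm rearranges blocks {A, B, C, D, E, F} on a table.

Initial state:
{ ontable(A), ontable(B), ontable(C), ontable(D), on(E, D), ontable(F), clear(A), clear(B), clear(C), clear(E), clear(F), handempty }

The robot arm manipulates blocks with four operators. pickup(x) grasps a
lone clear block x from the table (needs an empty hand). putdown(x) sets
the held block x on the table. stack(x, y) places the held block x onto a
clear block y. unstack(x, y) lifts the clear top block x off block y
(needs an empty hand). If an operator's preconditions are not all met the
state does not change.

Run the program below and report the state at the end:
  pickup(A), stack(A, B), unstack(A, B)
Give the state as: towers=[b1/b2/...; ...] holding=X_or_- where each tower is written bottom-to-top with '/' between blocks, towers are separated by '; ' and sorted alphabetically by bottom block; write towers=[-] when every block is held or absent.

step 1 (pickup(A)): towers=[B; C; D/E; F] holding=A
step 2 (stack(A, B)): towers=[B/A; C; D/E; F] holding=-
step 3 (unstack(A, B)): towers=[B; C; D/E; F] holding=A

towers=[B; C; D/E; F] holding=A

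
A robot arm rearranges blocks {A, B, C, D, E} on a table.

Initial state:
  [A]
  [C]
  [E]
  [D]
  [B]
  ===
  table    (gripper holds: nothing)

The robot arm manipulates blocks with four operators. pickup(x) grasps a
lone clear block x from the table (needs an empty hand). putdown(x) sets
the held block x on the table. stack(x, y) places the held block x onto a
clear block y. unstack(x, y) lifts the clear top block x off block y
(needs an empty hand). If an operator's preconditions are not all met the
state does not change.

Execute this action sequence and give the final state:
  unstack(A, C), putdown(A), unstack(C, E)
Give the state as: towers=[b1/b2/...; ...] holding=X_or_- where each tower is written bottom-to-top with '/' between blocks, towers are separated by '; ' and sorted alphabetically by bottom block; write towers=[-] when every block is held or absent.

step 1 (unstack(A, C)): towers=[B/D/E/C] holding=A
step 2 (putdown(A)): towers=[A; B/D/E/C] holding=-
step 3 (unstack(C, E)): towers=[A; B/D/E] holding=C

towers=[A; B/D/E] holding=C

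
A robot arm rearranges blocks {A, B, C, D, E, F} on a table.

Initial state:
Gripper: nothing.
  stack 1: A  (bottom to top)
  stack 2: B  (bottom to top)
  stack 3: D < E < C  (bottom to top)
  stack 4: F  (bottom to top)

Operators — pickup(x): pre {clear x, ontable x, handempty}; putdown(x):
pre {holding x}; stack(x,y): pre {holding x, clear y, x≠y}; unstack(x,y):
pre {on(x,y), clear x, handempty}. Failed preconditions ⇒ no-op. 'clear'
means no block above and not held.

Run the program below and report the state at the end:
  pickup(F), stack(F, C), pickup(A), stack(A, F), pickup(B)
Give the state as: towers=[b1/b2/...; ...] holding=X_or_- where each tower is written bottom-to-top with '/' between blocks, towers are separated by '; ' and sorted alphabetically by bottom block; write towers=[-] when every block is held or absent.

towers=[D/E/C/F/A] holding=B

step 1 (pickup(F)): towers=[A; B; D/E/C] holding=F
step 2 (stack(F, C)): towers=[A; B; D/E/C/F] holding=-
step 3 (pickup(A)): towers=[B; D/E/C/F] holding=A
step 4 (stack(A, F)): towers=[B; D/E/C/F/A] holding=-
step 5 (pickup(B)): towers=[D/E/C/F/A] holding=B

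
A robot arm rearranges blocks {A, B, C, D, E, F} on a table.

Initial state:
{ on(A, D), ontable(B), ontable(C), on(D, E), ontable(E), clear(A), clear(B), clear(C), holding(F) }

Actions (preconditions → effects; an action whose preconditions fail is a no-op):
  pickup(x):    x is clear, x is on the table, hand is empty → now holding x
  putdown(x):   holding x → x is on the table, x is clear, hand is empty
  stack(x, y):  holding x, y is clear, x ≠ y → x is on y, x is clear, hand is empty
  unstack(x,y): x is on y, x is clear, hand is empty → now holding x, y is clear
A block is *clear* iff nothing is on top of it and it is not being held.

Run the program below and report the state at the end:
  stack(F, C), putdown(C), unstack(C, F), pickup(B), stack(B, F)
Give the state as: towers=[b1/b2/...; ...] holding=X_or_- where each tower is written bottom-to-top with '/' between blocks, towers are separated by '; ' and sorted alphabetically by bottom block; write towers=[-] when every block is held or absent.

towers=[C/F/B; E/D/A] holding=-

step 1 (stack(F, C)): towers=[B; C/F; E/D/A] holding=-
step 2 (putdown(C)) [no-op]: towers=[B; C/F; E/D/A] holding=-
step 3 (unstack(C, F)) [no-op]: towers=[B; C/F; E/D/A] holding=-
step 4 (pickup(B)): towers=[C/F; E/D/A] holding=B
step 5 (stack(B, F)): towers=[C/F/B; E/D/A] holding=-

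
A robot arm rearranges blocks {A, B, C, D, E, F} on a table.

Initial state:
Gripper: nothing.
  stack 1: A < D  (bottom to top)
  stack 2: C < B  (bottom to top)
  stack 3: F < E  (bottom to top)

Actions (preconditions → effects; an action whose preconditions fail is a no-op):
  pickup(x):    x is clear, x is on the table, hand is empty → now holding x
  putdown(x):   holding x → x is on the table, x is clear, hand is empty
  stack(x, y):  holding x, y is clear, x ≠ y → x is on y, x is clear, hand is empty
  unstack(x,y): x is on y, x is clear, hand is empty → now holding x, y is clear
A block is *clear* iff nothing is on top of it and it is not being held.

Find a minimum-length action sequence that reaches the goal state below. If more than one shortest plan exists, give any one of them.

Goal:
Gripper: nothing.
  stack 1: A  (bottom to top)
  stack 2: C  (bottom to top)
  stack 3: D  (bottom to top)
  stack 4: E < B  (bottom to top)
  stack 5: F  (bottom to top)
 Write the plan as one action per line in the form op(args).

unstack(D, A)
putdown(D)
unstack(E, F)
putdown(E)
unstack(B, C)
stack(B, E)

step 1 (unstack(D, A)): towers=[A; C/B; F/E] holding=D
step 2 (putdown(D)): towers=[A; C/B; D; F/E] holding=-
step 3 (unstack(E, F)): towers=[A; C/B; D; F] holding=E
step 4 (putdown(E)): towers=[A; C/B; D; E; F] holding=-
step 5 (unstack(B, C)): towers=[A; C; D; E; F] holding=B
step 6 (stack(B, E)): towers=[A; C; D; E/B; F] holding=-
goal check: towers=[A; C; D; E/B; F] holding=- — reached (length 6, optimal by BFS)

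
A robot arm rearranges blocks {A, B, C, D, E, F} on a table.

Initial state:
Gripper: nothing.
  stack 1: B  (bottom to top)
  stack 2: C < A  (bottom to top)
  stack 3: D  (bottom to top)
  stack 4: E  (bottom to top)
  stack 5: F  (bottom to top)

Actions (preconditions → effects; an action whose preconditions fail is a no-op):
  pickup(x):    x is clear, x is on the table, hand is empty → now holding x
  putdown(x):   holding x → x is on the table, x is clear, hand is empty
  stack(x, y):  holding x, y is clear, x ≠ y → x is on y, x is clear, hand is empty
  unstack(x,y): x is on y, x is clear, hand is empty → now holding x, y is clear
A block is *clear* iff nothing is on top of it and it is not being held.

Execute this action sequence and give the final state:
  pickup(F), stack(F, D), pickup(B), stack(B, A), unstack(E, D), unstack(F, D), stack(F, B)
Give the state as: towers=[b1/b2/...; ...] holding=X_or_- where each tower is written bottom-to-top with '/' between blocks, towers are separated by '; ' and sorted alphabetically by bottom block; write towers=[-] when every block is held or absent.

step 1 (pickup(F)): towers=[B; C/A; D; E] holding=F
step 2 (stack(F, D)): towers=[B; C/A; D/F; E] holding=-
step 3 (pickup(B)): towers=[C/A; D/F; E] holding=B
step 4 (stack(B, A)): towers=[C/A/B; D/F; E] holding=-
step 5 (unstack(E, D)) [no-op]: towers=[C/A/B; D/F; E] holding=-
step 6 (unstack(F, D)): towers=[C/A/B; D; E] holding=F
step 7 (stack(F, B)): towers=[C/A/B/F; D; E] holding=-

towers=[C/A/B/F; D; E] holding=-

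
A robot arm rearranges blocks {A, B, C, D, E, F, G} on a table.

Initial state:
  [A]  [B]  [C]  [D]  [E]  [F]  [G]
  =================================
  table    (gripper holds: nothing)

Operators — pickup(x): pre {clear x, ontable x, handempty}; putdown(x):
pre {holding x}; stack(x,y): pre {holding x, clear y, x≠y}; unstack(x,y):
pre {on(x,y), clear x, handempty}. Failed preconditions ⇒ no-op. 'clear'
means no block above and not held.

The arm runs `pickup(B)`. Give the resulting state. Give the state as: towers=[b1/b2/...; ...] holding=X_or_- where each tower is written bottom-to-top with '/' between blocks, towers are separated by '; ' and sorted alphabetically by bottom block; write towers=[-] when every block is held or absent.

towers=[A; C; D; E; F; G] holding=B

before: towers=[A; B; C; D; E; F; G] holding=-
pre[pickup(B)]: clear(B) ok, ontable(B) ok, handempty ok
all met → apply pickup(B)
after:  towers=[A; C; D; E; F; G] holding=B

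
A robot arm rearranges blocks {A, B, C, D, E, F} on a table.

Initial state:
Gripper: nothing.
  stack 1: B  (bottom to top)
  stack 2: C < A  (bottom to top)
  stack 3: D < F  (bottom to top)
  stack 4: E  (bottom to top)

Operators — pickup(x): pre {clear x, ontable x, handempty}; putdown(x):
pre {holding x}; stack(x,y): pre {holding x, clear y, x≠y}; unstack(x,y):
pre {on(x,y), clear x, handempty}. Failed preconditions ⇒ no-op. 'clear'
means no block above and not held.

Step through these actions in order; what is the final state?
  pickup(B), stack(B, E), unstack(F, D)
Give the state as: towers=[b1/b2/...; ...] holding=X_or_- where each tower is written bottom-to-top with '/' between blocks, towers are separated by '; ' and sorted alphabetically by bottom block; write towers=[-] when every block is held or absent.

towers=[C/A; D; E/B] holding=F

step 1 (pickup(B)): towers=[C/A; D/F; E] holding=B
step 2 (stack(B, E)): towers=[C/A; D/F; E/B] holding=-
step 3 (unstack(F, D)): towers=[C/A; D; E/B] holding=F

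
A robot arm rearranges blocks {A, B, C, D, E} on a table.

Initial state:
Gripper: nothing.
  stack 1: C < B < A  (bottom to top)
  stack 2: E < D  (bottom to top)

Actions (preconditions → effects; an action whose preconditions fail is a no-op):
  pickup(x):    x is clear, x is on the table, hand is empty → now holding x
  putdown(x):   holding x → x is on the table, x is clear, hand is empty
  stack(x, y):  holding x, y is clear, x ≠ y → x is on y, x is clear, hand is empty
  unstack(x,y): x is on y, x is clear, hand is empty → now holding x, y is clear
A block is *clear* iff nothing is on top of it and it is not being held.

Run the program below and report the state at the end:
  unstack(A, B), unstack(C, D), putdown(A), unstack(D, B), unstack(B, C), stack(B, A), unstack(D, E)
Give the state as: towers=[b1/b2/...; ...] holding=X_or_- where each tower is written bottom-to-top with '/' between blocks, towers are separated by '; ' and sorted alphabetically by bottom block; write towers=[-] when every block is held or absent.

towers=[A/B; C; E] holding=D

step 1 (unstack(A, B)): towers=[C/B; E/D] holding=A
step 2 (unstack(C, D)) [no-op]: towers=[C/B; E/D] holding=A
step 3 (putdown(A)): towers=[A; C/B; E/D] holding=-
step 4 (unstack(D, B)) [no-op]: towers=[A; C/B; E/D] holding=-
step 5 (unstack(B, C)): towers=[A; C; E/D] holding=B
step 6 (stack(B, A)): towers=[A/B; C; E/D] holding=-
step 7 (unstack(D, E)): towers=[A/B; C; E] holding=D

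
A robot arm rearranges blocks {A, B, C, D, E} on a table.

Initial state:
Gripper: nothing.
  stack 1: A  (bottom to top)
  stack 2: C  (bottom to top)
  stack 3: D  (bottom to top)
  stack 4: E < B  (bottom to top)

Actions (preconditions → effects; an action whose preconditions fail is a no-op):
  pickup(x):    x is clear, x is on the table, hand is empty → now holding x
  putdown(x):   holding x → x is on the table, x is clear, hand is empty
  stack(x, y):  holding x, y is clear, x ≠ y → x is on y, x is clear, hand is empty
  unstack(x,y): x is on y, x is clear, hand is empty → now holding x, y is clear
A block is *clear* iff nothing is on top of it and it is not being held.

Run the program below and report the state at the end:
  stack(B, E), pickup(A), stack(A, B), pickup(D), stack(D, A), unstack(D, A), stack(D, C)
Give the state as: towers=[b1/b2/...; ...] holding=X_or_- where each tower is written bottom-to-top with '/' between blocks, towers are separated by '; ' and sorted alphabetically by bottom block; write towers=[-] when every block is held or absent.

towers=[C/D; E/B/A] holding=-

step 1 (stack(B, E)) [no-op]: towers=[A; C; D; E/B] holding=-
step 2 (pickup(A)): towers=[C; D; E/B] holding=A
step 3 (stack(A, B)): towers=[C; D; E/B/A] holding=-
step 4 (pickup(D)): towers=[C; E/B/A] holding=D
step 5 (stack(D, A)): towers=[C; E/B/A/D] holding=-
step 6 (unstack(D, A)): towers=[C; E/B/A] holding=D
step 7 (stack(D, C)): towers=[C/D; E/B/A] holding=-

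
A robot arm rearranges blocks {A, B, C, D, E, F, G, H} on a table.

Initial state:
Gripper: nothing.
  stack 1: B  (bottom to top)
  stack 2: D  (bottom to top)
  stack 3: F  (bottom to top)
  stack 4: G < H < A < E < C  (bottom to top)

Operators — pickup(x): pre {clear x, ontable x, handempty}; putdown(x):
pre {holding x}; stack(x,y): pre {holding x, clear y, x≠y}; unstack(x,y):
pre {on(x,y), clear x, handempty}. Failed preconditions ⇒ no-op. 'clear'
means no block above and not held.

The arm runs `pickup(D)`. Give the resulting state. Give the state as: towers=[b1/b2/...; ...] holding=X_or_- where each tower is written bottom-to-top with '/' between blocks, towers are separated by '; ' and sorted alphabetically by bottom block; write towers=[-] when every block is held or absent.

before: towers=[B; D; F; G/H/A/E/C] holding=-
pre[pickup(D)]: clear(D) ok, ontable(D) ok, handempty ok
all met → apply pickup(D)
after:  towers=[B; F; G/H/A/E/C] holding=D

towers=[B; F; G/H/A/E/C] holding=D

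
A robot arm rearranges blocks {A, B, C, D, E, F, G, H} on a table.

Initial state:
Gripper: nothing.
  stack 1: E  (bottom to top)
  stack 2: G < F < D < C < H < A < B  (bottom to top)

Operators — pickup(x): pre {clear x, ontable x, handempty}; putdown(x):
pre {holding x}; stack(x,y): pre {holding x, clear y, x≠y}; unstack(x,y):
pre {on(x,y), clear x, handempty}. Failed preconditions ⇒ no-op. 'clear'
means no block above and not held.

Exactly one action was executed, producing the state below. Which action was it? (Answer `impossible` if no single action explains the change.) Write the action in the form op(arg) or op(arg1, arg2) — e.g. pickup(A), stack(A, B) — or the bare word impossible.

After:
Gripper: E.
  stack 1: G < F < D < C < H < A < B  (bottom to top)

pickup(E)

target: towers=[G/F/D/C/H/A/B] holding=E
         pickup(E) → towers=[G/F/D/C/H/A/B] holding=E  ← match
     unstack(B, A) → towers=[E; G/F/D/C/H/A] holding=B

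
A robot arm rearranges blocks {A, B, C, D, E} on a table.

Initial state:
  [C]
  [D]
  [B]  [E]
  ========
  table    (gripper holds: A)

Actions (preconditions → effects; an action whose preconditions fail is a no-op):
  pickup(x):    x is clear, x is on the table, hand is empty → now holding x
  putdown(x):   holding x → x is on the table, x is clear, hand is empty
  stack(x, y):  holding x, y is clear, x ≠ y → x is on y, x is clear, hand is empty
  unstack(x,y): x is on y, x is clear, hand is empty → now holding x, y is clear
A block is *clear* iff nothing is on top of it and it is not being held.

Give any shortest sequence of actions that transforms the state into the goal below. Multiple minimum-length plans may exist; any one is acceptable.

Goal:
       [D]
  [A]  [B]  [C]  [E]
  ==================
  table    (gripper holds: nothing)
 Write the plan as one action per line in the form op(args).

putdown(A)
unstack(C, D)
putdown(C)

step 1 (putdown(A)): towers=[A; B/D/C; E] holding=-
step 2 (unstack(C, D)): towers=[A; B/D; E] holding=C
step 3 (putdown(C)): towers=[A; B/D; C; E] holding=-
goal check: towers=[A; B/D; C; E] holding=- — reached (length 3, optimal by BFS)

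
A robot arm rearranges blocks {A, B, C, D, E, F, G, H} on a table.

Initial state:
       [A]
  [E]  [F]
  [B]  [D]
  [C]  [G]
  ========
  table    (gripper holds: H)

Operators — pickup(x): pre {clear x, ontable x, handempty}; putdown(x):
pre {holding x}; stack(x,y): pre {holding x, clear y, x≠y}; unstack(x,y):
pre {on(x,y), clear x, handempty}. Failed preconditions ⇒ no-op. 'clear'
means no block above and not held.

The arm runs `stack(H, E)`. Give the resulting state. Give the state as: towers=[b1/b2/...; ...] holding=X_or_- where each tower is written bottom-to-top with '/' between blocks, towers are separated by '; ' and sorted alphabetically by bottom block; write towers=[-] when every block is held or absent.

before: towers=[C/B/E; G/D/F/A] holding=H
pre[stack(H, E)]: holding(H) ✓, clear(E) ✓, H≠E ✓
all met → apply stack(H, E)
after:  towers=[C/B/E/H; G/D/F/A] holding=-

towers=[C/B/E/H; G/D/F/A] holding=-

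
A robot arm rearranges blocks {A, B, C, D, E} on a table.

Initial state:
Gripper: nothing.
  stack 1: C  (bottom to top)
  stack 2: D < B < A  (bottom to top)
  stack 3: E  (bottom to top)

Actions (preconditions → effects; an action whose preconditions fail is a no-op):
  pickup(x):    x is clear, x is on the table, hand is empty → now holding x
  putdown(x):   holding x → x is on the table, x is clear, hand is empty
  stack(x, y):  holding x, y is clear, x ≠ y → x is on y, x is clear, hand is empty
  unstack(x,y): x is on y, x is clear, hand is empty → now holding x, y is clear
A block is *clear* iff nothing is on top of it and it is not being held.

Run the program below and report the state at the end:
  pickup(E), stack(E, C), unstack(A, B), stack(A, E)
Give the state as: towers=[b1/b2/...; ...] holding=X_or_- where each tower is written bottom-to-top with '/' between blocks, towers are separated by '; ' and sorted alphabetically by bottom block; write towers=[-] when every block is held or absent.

towers=[C/E/A; D/B] holding=-

step 1 (pickup(E)): towers=[C; D/B/A] holding=E
step 2 (stack(E, C)): towers=[C/E; D/B/A] holding=-
step 3 (unstack(A, B)): towers=[C/E; D/B] holding=A
step 4 (stack(A, E)): towers=[C/E/A; D/B] holding=-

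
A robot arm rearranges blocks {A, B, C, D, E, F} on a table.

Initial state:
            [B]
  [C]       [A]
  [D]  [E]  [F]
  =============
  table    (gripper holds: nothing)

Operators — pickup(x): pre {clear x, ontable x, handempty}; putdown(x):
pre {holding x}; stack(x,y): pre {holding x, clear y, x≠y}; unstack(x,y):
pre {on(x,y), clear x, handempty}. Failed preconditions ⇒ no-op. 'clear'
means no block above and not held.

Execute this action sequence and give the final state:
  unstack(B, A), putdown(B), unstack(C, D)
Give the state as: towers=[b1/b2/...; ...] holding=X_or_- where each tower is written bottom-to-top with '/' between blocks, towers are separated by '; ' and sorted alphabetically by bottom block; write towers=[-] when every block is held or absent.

towers=[B; D; E; F/A] holding=C

step 1 (unstack(B, A)): towers=[D/C; E; F/A] holding=B
step 2 (putdown(B)): towers=[B; D/C; E; F/A] holding=-
step 3 (unstack(C, D)): towers=[B; D; E; F/A] holding=C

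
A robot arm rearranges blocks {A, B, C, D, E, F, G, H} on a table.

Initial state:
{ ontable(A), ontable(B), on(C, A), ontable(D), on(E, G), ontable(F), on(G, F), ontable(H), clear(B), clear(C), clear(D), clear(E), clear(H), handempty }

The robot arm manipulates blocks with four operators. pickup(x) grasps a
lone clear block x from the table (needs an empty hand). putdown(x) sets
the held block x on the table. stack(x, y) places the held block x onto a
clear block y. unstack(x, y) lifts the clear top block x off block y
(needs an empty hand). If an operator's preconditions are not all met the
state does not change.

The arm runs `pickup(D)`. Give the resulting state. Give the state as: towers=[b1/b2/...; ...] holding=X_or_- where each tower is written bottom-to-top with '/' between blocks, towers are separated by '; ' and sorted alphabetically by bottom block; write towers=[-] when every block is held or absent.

towers=[A/C; B; F/G/E; H] holding=D

before: towers=[A/C; B; D; F/G/E; H] holding=-
pre[pickup(D)]: clear(D) ✓, ontable(D) ✓, handempty ✓
all met → apply pickup(D)
after:  towers=[A/C; B; F/G/E; H] holding=D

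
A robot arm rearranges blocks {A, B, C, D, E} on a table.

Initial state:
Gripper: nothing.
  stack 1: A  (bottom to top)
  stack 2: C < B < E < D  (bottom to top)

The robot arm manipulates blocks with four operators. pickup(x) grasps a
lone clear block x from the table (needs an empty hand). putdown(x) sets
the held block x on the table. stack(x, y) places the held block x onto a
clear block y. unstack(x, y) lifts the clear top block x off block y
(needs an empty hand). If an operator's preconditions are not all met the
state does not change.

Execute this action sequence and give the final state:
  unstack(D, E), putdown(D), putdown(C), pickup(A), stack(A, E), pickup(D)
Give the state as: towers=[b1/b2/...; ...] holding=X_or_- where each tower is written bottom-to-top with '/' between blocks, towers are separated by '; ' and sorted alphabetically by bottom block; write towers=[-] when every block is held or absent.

towers=[C/B/E/A] holding=D

step 1 (unstack(D, E)): towers=[A; C/B/E] holding=D
step 2 (putdown(D)): towers=[A; C/B/E; D] holding=-
step 3 (putdown(C)) [no-op]: towers=[A; C/B/E; D] holding=-
step 4 (pickup(A)): towers=[C/B/E; D] holding=A
step 5 (stack(A, E)): towers=[C/B/E/A; D] holding=-
step 6 (pickup(D)): towers=[C/B/E/A] holding=D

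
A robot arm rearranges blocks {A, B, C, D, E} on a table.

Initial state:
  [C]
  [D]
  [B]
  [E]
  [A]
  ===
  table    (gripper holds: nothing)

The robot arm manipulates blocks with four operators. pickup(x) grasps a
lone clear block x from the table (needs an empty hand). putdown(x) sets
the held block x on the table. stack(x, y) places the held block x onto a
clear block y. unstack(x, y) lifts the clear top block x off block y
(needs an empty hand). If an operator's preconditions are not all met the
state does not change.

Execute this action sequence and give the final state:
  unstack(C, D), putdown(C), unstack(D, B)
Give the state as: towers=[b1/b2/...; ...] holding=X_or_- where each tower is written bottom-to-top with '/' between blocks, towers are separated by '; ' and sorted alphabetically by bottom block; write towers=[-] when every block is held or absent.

towers=[A/E/B; C] holding=D

step 1 (unstack(C, D)): towers=[A/E/B/D] holding=C
step 2 (putdown(C)): towers=[A/E/B/D; C] holding=-
step 3 (unstack(D, B)): towers=[A/E/B; C] holding=D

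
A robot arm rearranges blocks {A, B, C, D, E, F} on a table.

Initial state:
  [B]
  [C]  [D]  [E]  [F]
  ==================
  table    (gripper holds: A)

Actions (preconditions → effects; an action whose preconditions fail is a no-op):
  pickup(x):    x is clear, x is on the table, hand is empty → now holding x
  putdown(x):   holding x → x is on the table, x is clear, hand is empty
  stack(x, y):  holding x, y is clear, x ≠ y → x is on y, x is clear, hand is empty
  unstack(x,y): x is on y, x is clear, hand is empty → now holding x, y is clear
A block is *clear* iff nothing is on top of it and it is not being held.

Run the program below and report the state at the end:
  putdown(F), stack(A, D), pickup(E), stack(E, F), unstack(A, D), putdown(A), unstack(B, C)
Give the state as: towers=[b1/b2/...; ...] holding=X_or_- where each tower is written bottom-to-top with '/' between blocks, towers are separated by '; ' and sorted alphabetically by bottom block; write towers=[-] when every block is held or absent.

towers=[A; C; D; F/E] holding=B

step 1 (putdown(F)) [no-op]: towers=[C/B; D; E; F] holding=A
step 2 (stack(A, D)): towers=[C/B; D/A; E; F] holding=-
step 3 (pickup(E)): towers=[C/B; D/A; F] holding=E
step 4 (stack(E, F)): towers=[C/B; D/A; F/E] holding=-
step 5 (unstack(A, D)): towers=[C/B; D; F/E] holding=A
step 6 (putdown(A)): towers=[A; C/B; D; F/E] holding=-
step 7 (unstack(B, C)): towers=[A; C; D; F/E] holding=B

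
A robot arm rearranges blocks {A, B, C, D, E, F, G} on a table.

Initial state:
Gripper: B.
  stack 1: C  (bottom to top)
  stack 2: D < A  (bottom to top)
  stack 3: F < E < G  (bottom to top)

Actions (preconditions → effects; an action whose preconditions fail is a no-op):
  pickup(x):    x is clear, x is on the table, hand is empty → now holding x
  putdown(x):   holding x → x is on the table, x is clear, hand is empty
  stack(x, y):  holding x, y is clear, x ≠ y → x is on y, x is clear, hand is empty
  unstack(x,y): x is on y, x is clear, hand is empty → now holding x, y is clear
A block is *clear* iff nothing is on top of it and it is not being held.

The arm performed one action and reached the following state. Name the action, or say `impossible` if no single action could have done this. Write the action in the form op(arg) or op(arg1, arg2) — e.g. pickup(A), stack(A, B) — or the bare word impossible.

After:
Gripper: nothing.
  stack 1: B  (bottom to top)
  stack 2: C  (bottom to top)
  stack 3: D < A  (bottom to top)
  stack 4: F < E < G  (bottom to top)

putdown(B)

target: towers=[B; C; D/A; F/E/G] holding=-
        putdown(B) → towers=[B; C; D/A; F/E/G] holding=-  ← match
       stack(B, G) → towers=[C; D/A; F/E/G/B] holding=-
       stack(B, A) → towers=[C; D/A/B; F/E/G] holding=-
       stack(B, C) → towers=[C/B; D/A; F/E/G] holding=-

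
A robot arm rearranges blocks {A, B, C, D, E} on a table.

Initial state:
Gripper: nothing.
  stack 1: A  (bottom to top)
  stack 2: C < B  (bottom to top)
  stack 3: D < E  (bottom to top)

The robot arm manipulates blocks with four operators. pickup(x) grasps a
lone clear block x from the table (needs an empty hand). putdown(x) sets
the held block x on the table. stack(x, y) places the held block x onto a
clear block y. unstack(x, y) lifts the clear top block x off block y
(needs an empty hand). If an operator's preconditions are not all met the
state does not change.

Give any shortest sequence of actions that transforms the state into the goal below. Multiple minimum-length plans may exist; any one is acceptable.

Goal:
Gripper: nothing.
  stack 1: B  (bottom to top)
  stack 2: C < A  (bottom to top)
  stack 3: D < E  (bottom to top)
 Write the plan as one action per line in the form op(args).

step 1 (unstack(B, C)): towers=[A; C; D/E] holding=B
step 2 (putdown(B)): towers=[A; B; C; D/E] holding=-
step 3 (pickup(A)): towers=[B; C; D/E] holding=A
step 4 (stack(A, C)): towers=[B; C/A; D/E] holding=-
goal check: towers=[B; C/A; D/E] holding=- — reached (length 4, optimal by BFS)

unstack(B, C)
putdown(B)
pickup(A)
stack(A, C)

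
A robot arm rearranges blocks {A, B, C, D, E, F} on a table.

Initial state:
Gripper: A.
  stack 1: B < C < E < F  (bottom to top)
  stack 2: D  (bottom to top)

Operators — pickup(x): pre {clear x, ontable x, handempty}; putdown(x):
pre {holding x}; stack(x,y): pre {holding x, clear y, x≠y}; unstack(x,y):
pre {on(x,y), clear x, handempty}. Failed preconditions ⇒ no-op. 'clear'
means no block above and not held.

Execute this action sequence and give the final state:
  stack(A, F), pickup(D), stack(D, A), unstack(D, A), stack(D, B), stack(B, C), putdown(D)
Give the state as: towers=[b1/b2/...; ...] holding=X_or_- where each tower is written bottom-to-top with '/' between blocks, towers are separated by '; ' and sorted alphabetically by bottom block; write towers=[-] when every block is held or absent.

step 1 (stack(A, F)): towers=[B/C/E/F/A; D] holding=-
step 2 (pickup(D)): towers=[B/C/E/F/A] holding=D
step 3 (stack(D, A)): towers=[B/C/E/F/A/D] holding=-
step 4 (unstack(D, A)): towers=[B/C/E/F/A] holding=D
step 5 (stack(D, B)) [no-op]: towers=[B/C/E/F/A] holding=D
step 6 (stack(B, C)) [no-op]: towers=[B/C/E/F/A] holding=D
step 7 (putdown(D)): towers=[B/C/E/F/A; D] holding=-

towers=[B/C/E/F/A; D] holding=-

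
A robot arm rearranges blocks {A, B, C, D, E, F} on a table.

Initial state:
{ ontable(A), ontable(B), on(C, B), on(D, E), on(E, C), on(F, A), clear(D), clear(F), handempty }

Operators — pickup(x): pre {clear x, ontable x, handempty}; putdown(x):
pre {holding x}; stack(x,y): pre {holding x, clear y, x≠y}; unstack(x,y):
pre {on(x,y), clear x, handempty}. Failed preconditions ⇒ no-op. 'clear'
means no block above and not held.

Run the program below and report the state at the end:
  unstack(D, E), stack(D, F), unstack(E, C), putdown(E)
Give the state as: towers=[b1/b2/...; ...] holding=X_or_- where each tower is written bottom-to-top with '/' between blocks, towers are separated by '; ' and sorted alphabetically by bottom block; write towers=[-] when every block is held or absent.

towers=[A/F/D; B/C; E] holding=-

step 1 (unstack(D, E)): towers=[A/F; B/C/E] holding=D
step 2 (stack(D, F)): towers=[A/F/D; B/C/E] holding=-
step 3 (unstack(E, C)): towers=[A/F/D; B/C] holding=E
step 4 (putdown(E)): towers=[A/F/D; B/C; E] holding=-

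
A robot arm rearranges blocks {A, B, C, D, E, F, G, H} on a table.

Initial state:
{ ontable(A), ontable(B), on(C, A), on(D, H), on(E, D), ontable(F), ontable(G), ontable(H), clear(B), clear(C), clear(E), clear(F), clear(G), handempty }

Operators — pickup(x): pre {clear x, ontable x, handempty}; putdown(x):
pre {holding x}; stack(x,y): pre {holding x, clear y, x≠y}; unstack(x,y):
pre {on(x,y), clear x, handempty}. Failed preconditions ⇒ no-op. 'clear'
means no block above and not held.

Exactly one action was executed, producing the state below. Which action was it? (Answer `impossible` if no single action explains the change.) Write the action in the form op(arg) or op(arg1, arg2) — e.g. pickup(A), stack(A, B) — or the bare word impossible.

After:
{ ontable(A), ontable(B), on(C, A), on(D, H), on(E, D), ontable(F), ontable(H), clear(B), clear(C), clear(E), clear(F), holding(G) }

target: towers=[A/C; B; F; H/D/E] holding=G
         pickup(G) → towers=[A/C; B; F; H/D/E] holding=G  ← match
     unstack(E, D) → towers=[A/C; B; F; G; H/D] holding=E
         pickup(B) → towers=[A/C; F; G; H/D/E] holding=B
         pickup(F) → towers=[A/C; B; G; H/D/E] holding=F
     unstack(C, A) → towers=[A; B; F; G; H/D/E] holding=C

pickup(G)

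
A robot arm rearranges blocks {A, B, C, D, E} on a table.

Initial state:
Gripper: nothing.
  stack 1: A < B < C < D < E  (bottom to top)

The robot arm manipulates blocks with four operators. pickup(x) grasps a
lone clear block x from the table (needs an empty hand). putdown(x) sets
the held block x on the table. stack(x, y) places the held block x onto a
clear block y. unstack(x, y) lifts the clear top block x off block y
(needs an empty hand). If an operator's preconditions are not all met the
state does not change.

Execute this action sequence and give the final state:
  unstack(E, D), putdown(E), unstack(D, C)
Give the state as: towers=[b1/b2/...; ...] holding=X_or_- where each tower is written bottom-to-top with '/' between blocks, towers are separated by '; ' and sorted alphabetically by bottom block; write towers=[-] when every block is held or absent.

towers=[A/B/C; E] holding=D

step 1 (unstack(E, D)): towers=[A/B/C/D] holding=E
step 2 (putdown(E)): towers=[A/B/C/D; E] holding=-
step 3 (unstack(D, C)): towers=[A/B/C; E] holding=D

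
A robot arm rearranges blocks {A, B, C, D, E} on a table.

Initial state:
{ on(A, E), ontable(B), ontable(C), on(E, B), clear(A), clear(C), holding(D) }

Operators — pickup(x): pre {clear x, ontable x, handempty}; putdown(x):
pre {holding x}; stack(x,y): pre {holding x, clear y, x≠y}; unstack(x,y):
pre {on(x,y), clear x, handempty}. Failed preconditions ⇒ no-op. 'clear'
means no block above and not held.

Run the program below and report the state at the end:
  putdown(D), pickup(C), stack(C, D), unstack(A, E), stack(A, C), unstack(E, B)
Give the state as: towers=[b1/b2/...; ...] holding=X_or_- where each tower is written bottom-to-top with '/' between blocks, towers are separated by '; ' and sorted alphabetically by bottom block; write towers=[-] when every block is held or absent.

towers=[B; D/C/A] holding=E

step 1 (putdown(D)): towers=[B/E/A; C; D] holding=-
step 2 (pickup(C)): towers=[B/E/A; D] holding=C
step 3 (stack(C, D)): towers=[B/E/A; D/C] holding=-
step 4 (unstack(A, E)): towers=[B/E; D/C] holding=A
step 5 (stack(A, C)): towers=[B/E; D/C/A] holding=-
step 6 (unstack(E, B)): towers=[B; D/C/A] holding=E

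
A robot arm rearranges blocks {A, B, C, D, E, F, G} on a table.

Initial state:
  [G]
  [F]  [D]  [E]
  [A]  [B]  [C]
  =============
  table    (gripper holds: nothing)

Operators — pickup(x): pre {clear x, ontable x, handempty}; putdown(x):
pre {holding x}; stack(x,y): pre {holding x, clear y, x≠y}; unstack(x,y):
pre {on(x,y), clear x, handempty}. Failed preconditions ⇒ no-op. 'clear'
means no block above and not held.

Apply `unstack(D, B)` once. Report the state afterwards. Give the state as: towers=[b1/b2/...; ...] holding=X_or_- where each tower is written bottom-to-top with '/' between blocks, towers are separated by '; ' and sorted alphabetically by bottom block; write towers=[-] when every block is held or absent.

towers=[A/F/G; B; C/E] holding=D

before: towers=[A/F/G; B/D; C/E] holding=-
pre[unstack(D, B)]: on(D,B) ok, clear(D) ok, handempty ok
all met → apply unstack(D, B)
after:  towers=[A/F/G; B; C/E] holding=D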